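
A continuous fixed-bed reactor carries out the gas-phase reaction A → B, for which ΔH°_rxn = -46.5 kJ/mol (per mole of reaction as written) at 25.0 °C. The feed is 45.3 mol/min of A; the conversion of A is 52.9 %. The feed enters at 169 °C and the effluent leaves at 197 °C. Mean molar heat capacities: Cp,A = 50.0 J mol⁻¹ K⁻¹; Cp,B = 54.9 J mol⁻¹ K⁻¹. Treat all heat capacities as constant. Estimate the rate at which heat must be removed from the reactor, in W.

Extent of reaction ξ = 0.529 × 45.3 = 23.964 mol/min
Reaction term: ξ·ΔH°_rxn = 23.964 × -46.5 = -1114.3 kJ/min
Sensible, feed 169→25 °C: -326.16 kJ/min
Outlet flows (mol/min): A 21.336, B 23.964
Sensible, products 25→197 °C: 409.78 kJ/min
Q = ΔH = -1030.7 kJ/min = -17.178 kW
Heat removed = 17178 W

Q_out = 17200 W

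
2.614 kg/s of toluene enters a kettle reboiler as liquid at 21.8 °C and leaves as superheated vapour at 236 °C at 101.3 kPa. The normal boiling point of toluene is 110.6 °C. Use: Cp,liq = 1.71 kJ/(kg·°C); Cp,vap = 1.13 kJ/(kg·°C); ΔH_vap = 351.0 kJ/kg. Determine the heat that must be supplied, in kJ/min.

Q = 101000 kJ/min

liquid 21.8→110.6 °C: 151.85 kJ/kg
vaporisation at 110.6 °C: 351 kJ/kg
vapour 110.6→236 °C: 141.7 kJ/kg
Δh = 151.85 + 351 + 141.7 = 644.55 kJ/kg
Q = ṁ·Δh = 2.614 kg/s × 644.55 kJ/kg = 1684.9 kJ/s
|Q| = 1684.9 kW = 101090 kJ/min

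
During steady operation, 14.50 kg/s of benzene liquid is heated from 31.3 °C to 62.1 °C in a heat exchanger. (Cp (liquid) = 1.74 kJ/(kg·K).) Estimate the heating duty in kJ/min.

Q = 46600 kJ/min

Q = ṁ·Cp·ΔT = 14.50 × 1.74 × (62.1 − 31.3) = 777.08 kJ/s
Heating duty = 46625 kJ/min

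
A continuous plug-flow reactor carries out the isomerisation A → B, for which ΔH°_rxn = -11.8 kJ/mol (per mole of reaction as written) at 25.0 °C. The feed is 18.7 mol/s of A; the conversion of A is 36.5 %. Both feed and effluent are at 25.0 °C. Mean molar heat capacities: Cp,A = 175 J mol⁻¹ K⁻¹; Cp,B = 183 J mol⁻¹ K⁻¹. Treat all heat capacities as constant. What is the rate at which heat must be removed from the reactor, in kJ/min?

Q_out = 4830 kJ/min

Extent of reaction ξ = 0.365 × 18.7 = 6.8255 mol/s
Reaction term: ξ·ΔH°_rxn = 6.8255 × -11.8 = -80.541 kJ/s
Q = ΔH = -80.541 kJ/s = -80.541 kW
Heat removed = 4832.5 kJ/min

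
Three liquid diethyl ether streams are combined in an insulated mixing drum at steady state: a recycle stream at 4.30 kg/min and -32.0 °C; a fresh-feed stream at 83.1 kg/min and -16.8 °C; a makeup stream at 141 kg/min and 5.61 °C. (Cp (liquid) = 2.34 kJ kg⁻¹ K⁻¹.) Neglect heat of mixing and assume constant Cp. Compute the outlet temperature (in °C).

T_out = -3.25 °C

Adiabatic, steady state ⇒ Σ ṁᵢCp,ᵢ(T_out − Tᵢ) = 0
Σ ṁᵢCp,ᵢTᵢ = 4.30×2.34×-32.0 + 83.1×2.34×-16.8 + 141×2.34×5.61 = -1737.8
Σ ṁᵢCp,ᵢ = 4.30×2.34 + 83.1×2.34 + 141×2.34 = 534.46
T_out = -1737.8 / 534.46 = -3.2516 °C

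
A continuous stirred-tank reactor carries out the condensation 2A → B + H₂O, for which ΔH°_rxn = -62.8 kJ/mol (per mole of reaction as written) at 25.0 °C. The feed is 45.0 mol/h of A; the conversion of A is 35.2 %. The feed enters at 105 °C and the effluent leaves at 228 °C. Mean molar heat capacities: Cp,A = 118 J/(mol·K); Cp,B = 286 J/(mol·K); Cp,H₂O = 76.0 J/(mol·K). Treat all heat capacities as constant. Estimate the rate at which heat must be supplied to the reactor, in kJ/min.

Extent of reaction ξ = 0.352 × 45.0 / 2 = 7.92 mol/h
Reaction term: ξ·ΔH°_rxn = 7.92 × -62.8 = -497.38 kJ/h
Sensible, feed 105→25 °C: -424.8 kJ/h
Outlet flows (mol/h): A 29.16, B 7.92, H₂O 7.92
Sensible, products 25→228 °C: 1280.5 kJ/h
Q = ΔH = 358.33 kJ/h = 0.099537 kW
Heat supplied = 5.9722 kJ/min

Q_in = 5.97 kJ/min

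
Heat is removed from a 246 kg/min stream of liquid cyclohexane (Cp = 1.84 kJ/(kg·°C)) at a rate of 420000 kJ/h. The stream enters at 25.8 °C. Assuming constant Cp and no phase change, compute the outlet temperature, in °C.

T_out = 10.3 °C

Q = 420000 kJ/h = 7000 kJ/min
ΔT = Q/(ṁ·Cp) = 7000/(246×1.84) = 15.465 K
T_out = 25.8 − 15.465 = 10.335 °C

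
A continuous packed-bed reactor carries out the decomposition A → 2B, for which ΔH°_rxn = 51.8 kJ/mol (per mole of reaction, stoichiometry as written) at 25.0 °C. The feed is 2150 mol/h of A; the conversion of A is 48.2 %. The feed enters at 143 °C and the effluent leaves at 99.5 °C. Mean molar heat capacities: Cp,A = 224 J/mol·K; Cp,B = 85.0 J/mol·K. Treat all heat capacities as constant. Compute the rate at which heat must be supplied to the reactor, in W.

Q_in = 7930 W

Extent of reaction ξ = 0.482 × 2150 = 1036.3 mol/h
Reaction term: ξ·ΔH°_rxn = 1036.3 × 51.8 = 53680 kJ/h
Sensible, feed 143→25 °C: -56829 kJ/h
Outlet flows (mol/h): A 1113.7, B 2072.6
Sensible, products 25→99.5 °C: 31710 kJ/h
Q = ΔH = 28562 kJ/h = 7.9338 kW
Heat supplied = 7933.8 W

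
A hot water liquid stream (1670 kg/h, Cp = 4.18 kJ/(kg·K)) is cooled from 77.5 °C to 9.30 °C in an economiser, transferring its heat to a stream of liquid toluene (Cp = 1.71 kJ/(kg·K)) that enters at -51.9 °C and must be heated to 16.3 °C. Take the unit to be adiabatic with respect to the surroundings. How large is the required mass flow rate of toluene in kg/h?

Heat released by hot stream: Q = 1670 × 4.18 × (77.5 − 9.30) = 476080 kJ/h
Energy balance on cold side (adiabatic exchanger): Q = ṁ_c·Cp_c·(T_c,out − T_c,in)
ṁ_c = 476080 / [1.71 × (16.3 − -51.9)] = 4082.2 kg/h

ṁ_c = 4080 kg/h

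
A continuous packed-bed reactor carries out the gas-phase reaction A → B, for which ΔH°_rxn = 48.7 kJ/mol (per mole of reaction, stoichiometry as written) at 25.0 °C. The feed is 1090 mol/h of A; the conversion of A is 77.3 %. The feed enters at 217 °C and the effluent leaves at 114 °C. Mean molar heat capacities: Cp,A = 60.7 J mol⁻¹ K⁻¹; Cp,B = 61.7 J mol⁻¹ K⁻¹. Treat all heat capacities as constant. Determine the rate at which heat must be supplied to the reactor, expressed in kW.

Extent of reaction ξ = 0.773 × 1090 = 842.57 mol/h
Reaction term: ξ·ΔH°_rxn = 842.57 × 48.7 = 41033 kJ/h
Sensible, feed 217→25 °C: -12703 kJ/h
Outlet flows (mol/h): A 247.43, B 842.57
Sensible, products 25→114 °C: 5963.5 kJ/h
Q = ΔH = 34293 kJ/h = 9.5259 kW
Heat supplied = 9.5259 kW

Q_in = 9.53 kW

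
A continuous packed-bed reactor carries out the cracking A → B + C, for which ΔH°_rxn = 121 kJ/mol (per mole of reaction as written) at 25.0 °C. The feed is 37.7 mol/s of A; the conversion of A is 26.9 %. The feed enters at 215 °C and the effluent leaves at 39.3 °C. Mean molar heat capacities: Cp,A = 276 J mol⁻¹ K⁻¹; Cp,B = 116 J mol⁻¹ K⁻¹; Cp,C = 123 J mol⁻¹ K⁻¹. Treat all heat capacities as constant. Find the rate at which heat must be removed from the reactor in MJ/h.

Extent of reaction ξ = 0.269 × 37.7 = 10.141 mol/s
Reaction term: ξ·ΔH°_rxn = 10.141 × 121 = 1227.1 kJ/s
Sensible, feed 215→25 °C: -1977 kJ/s
Outlet flows (mol/s): A 27.559, B 10.141, C 10.141
Sensible, products 25→39.3 °C: 143.43 kJ/s
Q = ΔH = -606.46 kJ/s = -606.46 kW
Heat removed = 2183.3 MJ/h

Q_out = 2180 MJ/h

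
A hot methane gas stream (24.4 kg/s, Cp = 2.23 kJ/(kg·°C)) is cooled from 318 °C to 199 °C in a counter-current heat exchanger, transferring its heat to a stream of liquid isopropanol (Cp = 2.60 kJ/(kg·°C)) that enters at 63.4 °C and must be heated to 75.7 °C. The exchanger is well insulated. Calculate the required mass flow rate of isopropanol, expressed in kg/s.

Heat released by hot stream: Q = 24.4 × 2.23 × (318 − 199) = 6475 kJ/s
Energy balance on cold side (adiabatic exchanger): Q = ṁ_c·Cp_c·(T_c,out − T_c,in)
ṁ_c = 6475 / [2.60 × (75.7 − 63.4)] = 202.47 kg/s

ṁ_c = 202 kg/s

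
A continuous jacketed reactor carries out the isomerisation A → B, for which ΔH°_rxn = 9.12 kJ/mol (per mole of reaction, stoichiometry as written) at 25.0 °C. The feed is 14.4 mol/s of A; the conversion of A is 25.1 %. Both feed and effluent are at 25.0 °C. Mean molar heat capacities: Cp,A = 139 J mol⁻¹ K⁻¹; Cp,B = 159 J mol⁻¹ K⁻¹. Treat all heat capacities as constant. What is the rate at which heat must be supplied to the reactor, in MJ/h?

Extent of reaction ξ = 0.251 × 14.4 = 3.6144 mol/s
Reaction term: ξ·ΔH°_rxn = 3.6144 × 9.12 = 32.963 kJ/s
Q = ΔH = 32.963 kJ/s = 32.963 kW
Heat supplied = 118.67 MJ/h

Q_in = 119 MJ/h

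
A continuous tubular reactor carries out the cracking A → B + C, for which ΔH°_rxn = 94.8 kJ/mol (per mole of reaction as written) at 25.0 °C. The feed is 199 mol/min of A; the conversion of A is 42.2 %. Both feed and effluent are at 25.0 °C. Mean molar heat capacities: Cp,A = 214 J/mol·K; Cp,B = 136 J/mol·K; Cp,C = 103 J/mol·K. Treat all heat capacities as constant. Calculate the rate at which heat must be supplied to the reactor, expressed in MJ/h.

Q_in = 478 MJ/h

Extent of reaction ξ = 0.422 × 199 = 83.978 mol/min
Reaction term: ξ·ΔH°_rxn = 83.978 × 94.8 = 7961.1 kJ/min
Q = ΔH = 7961.1 kJ/min = 132.69 kW
Heat supplied = 477.67 MJ/h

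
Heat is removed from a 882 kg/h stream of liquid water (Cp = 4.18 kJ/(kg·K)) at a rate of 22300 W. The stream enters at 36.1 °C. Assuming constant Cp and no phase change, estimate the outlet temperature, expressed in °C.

Q = 22300 W = 80280 kJ/h
ΔT = Q/(ṁ·Cp) = 80280/(882×4.18) = 21.775 K
T_out = 36.1 − 21.775 = 14.325 °C

T_out = 14.3 °C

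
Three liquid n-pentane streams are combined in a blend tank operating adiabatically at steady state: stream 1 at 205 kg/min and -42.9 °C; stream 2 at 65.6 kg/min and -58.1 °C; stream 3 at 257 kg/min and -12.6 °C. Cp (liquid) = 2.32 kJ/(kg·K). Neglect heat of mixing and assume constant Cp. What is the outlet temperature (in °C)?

No heat crosses the boundary, so H_out = H_in.
Σ ṁᵢCp,ᵢTᵢ = 205×2.32×-42.9 + 65.6×2.32×-58.1 + 257×2.32×-12.6 = -36758
Σ ṁᵢCp,ᵢ = 205×2.32 + 65.6×2.32 + 257×2.32 = 1224
T_out = -36758 / 1224 = -30.03 °C

T_out = -30.0 °C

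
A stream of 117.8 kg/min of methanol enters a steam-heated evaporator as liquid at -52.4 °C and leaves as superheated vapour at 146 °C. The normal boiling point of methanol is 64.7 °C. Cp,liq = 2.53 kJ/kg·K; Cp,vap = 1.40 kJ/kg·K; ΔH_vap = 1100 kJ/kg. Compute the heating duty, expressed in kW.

liquid -52.4→64.7 °C: 296.26 kJ/kg
vaporisation at 64.7 °C: 1100 kJ/kg
vapour 64.7→146 °C: 113.82 kJ/kg
Δh = 296.26 + 1100 + 113.82 = 1510.1 kJ/kg
Q = ṁ·Δh = 117.8 kg/min × 1510.1 kJ/kg = 177890 kJ/min
|Q| = 2964.8 kW

Q = 2960 kW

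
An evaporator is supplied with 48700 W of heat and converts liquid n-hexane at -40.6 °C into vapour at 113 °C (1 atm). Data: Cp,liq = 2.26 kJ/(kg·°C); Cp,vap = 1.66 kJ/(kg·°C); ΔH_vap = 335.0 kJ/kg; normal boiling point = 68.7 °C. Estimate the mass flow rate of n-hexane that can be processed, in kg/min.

ṁ = 4.46 kg/min

Δh = 2.26×(68.7−-40.6) + 335.0 + 1.66×(113−68.7) = 655.56 kJ/kg
Q = 48700 W = 48.7 kJ/s = 2922 kJ/min
ṁ = Q/Δh = 2922 / 655.56 = 4.4573 kg/min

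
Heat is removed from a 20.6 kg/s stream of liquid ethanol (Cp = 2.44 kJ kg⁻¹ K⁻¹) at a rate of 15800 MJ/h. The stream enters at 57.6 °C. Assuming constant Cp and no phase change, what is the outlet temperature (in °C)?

T_out = -29.7 °C

Q = 15800 MJ/h = 4388.9 kJ/s
ΔT = Q/(ṁ·Cp) = 4388.9/(20.6×2.44) = 87.317 K
T_out = 57.6 − 87.317 = -29.717 °C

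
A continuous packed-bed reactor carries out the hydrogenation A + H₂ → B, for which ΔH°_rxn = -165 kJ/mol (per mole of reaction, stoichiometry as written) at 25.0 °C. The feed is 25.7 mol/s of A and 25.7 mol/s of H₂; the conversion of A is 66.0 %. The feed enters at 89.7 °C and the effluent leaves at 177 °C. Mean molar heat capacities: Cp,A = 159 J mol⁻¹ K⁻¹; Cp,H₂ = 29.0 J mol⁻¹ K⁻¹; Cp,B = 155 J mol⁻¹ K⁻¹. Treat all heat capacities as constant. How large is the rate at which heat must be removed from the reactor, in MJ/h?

Q_out = 8860 MJ/h

Extent of reaction ξ = 0.660 × 25.7 = 16.962 mol/s
Reaction term: ξ·ΔH°_rxn = 16.962 × -165 = -2798.7 kJ/s
Sensible, feed 89.7→25 °C: -312.6 kJ/s
Outlet flows (mol/s): A 8.738, H₂ 8.738, B 16.962
Sensible, products 25→177 °C: 649.32 kJ/s
Q = ΔH = -2462 kJ/s = -2462 kW
Heat removed = 8863.2 MJ/h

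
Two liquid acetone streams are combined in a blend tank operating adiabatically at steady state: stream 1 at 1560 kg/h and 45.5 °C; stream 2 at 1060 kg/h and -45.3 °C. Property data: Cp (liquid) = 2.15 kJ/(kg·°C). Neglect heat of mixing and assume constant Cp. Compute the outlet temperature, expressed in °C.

T_out = 8.76 °C

No heat crosses the boundary, so H_out = H_in.
T_out = Σ ṁᵢCp,ᵢTᵢ / Σ ṁᵢCp,ᵢ
      = 49368 / 5633 = 8.7641 °C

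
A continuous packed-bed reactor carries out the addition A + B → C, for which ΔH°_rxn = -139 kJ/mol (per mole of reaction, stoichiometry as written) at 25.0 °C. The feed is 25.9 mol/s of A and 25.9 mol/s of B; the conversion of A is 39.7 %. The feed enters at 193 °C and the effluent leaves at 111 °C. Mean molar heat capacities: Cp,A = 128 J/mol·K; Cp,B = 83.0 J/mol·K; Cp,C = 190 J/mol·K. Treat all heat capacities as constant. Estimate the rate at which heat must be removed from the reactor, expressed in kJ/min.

Extent of reaction ξ = 0.397 × 25.9 = 10.282 mol/s
Reaction term: ξ·ΔH°_rxn = 10.282 × -139 = -1429.2 kJ/s
Sensible, feed 193→25 °C: -918.1 kJ/s
Outlet flows (mol/s): A 15.618, B 15.618, C 10.282
Sensible, products 25→111 °C: 451.41 kJ/s
Q = ΔH = -1895.9 kJ/s = -1895.9 kW
Heat removed = 113760 kJ/min

Q_out = 114000 kJ/min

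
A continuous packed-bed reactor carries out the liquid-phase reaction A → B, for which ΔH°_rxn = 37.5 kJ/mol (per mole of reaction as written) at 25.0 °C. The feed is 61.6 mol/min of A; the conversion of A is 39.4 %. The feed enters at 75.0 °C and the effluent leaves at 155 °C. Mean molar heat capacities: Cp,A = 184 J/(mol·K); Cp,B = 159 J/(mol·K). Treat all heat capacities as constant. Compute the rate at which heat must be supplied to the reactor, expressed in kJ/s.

Extent of reaction ξ = 0.394 × 61.6 = 24.27 mol/min
Reaction term: ξ·ΔH°_rxn = 24.27 × 37.5 = 910.14 kJ/min
Sensible, feed 75.0→25 °C: -566.72 kJ/min
Outlet flows (mol/min): A 37.33, B 24.27
Sensible, products 25→155 °C: 1394.6 kJ/min
Q = ΔH = 1738 kJ/min = 28.967 kW
Heat supplied = 28.967 kJ/s

Q_in = 29.0 kJ/s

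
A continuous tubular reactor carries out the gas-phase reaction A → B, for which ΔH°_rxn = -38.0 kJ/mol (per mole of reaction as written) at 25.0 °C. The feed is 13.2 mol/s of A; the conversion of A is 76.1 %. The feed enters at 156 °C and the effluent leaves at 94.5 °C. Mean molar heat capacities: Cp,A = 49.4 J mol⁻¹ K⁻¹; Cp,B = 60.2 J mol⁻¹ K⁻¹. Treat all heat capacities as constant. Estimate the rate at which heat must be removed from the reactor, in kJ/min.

Extent of reaction ξ = 0.761 × 13.2 = 10.045 mol/s
Reaction term: ξ·ΔH°_rxn = 10.045 × -38.0 = -381.72 kJ/s
Sensible, feed 156→25 °C: -85.422 kJ/s
Outlet flows (mol/s): A 3.1548, B 10.045
Sensible, products 25→94.5 °C: 52.859 kJ/s
Q = ΔH = -414.28 kJ/s = -414.28 kW
Heat removed = 24857 kJ/min

Q_out = 24900 kJ/min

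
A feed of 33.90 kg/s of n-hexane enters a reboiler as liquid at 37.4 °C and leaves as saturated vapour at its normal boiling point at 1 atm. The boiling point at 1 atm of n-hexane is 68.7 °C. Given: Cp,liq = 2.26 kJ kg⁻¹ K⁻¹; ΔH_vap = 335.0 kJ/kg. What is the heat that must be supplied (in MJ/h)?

Q = 49500 MJ/h

liquid 37.4→68.7 °C: 70.738 kJ/kg
vaporisation at 68.7 °C: 335 kJ/kg
Δh = 70.738 + 335 = 405.74 kJ/kg
Q = ṁ·Δh = 33.90 kg/s × 405.74 kJ/kg = 13755 kJ/s
|Q| = 13755 kW = 49516 MJ/h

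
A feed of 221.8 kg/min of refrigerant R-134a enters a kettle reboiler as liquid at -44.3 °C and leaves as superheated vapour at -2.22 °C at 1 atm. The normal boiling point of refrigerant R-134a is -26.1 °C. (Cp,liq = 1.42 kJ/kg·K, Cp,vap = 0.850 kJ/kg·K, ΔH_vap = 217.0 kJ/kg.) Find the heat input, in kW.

liquid -44.3→-26.1 °C: 25.844 kJ/kg
vaporisation at -26.1 °C: 217 kJ/kg
vapour -26.1→-2.22 °C: 20.298 kJ/kg
Δh = 25.844 + 217 + 20.298 = 263.14 kJ/kg
Q = ṁ·Δh = 221.8 kg/min × 263.14 kJ/kg = 58365 kJ/min
|Q| = 972.75 kW

Q = 973 kW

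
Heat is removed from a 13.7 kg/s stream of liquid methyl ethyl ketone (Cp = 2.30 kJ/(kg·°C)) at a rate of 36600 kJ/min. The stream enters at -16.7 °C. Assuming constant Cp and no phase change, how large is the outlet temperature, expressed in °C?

Q = 36600 kJ/min = 610 kJ/s
ΔT = Q/(ṁ·Cp) = 610/(13.7×2.30) = 19.359 K
T_out = -16.7 − 19.359 = -36.059 °C

T_out = -36.1 °C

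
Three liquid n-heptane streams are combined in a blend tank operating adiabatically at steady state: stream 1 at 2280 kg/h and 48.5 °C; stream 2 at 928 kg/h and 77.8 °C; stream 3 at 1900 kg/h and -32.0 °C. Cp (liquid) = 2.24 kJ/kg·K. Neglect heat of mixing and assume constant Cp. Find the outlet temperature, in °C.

T_out = 23.9 °C

No heat crosses the boundary, so H_out = H_in.
Σ ṁᵢCp,ᵢTᵢ = 2280×2.24×48.5 + 928×2.24×77.8 + 1900×2.24×-32.0 = 273230
Σ ṁᵢCp,ᵢ = 2280×2.24 + 928×2.24 + 1900×2.24 = 11442
T_out = 273230 / 11442 = 23.88 °C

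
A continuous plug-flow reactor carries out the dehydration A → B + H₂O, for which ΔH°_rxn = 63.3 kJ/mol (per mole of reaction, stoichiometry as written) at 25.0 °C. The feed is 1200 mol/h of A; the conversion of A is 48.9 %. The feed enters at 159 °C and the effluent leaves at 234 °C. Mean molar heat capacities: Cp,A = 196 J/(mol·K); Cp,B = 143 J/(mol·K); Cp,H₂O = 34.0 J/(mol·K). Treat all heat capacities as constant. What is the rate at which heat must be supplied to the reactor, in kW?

Extent of reaction ξ = 0.489 × 1200 = 586.8 mol/h
Reaction term: ξ·ΔH°_rxn = 586.8 × 63.3 = 37144 kJ/h
Sensible, feed 159→25 °C: -31517 kJ/h
Outlet flows (mol/h): A 613.2, B 586.8, H₂O 586.8
Sensible, products 25→234 °C: 46827 kJ/h
Q = ΔH = 52454 kJ/h = 14.571 kW
Heat supplied = 14.571 kW

Q_in = 14.6 kW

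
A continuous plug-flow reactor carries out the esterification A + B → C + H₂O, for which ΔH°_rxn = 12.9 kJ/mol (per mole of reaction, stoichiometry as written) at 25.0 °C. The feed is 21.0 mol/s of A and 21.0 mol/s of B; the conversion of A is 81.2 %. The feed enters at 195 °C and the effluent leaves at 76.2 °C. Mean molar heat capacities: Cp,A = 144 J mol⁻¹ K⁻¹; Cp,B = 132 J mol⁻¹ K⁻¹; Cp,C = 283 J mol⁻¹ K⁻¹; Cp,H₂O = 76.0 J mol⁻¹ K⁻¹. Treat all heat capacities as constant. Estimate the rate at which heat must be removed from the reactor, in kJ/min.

Q_out = 23800 kJ/min

Extent of reaction ξ = 0.812 × 21.0 = 17.052 mol/s
Reaction term: ξ·ΔH°_rxn = 17.052 × 12.9 = 219.97 kJ/s
Sensible, feed 195→25 °C: -985.32 kJ/s
Outlet flows (mol/s): A 3.948, B 3.948, C 17.052, H₂O 17.052
Sensible, products 25→76.2 °C: 369.22 kJ/s
Q = ΔH = -396.13 kJ/s = -396.13 kW
Heat removed = 23768 kJ/min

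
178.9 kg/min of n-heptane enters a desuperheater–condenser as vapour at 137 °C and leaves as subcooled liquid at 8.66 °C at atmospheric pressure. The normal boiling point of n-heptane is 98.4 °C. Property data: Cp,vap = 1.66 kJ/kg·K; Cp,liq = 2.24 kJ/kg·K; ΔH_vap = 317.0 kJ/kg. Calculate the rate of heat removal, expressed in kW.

Q_c = 1740 kW

vapour 137→98.4 °C: -64.076 kJ/kg
condensation at 98.4 °C: -317 kJ/kg
liquid 98.4→8.66 °C: -201.02 kJ/kg
Δh = -64.076 + -317 + -201.02 = -582.09 kJ/kg
Q = ṁ·Δh = 178.9 kg/min × -582.09 kJ/kg = -104140 kJ/min
|Q| = 1735.6 kW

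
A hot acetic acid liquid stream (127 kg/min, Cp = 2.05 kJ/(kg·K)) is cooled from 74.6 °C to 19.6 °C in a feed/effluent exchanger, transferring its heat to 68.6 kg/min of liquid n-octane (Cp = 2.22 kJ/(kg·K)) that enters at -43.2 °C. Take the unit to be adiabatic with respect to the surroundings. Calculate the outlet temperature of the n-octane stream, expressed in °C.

T_c,out = 50.8 °C

Heat released by hot stream: Q = 127 × 2.05 × (74.6 − 19.6) = 14319 kJ/min
Energy balance on cold side (adiabatic exchanger): Q = ṁ_c·Cp_c·(T_c,out − T_c,in)
T_c,out = -43.2 + 14319/(68.6 × 2.22) = 50.825 °C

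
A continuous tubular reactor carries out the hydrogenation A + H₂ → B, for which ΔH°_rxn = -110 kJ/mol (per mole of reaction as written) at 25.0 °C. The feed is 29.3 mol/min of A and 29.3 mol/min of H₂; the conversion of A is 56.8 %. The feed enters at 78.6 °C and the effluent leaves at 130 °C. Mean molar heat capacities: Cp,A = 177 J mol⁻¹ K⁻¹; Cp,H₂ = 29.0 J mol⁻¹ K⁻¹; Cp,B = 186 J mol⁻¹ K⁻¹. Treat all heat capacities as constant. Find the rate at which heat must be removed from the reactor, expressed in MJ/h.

Extent of reaction ξ = 0.568 × 29.3 = 16.642 mol/min
Reaction term: ξ·ΔH°_rxn = 16.642 × -110 = -1830.7 kJ/min
Sensible, feed 78.6→25 °C: -323.52 kJ/min
Outlet flows (mol/min): A 12.658, H₂ 12.658, B 16.642
Sensible, products 25→130 °C: 598.81 kJ/min
Q = ΔH = -1555.4 kJ/min = -25.923 kW
Heat removed = 93.322 MJ/h

Q_out = 93.3 MJ/h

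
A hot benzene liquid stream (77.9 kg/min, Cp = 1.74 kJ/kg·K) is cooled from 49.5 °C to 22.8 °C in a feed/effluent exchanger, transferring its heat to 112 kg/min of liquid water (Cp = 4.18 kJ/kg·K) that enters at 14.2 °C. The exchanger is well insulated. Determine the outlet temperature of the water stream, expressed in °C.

T_c,out = 21.9 °C

Heat released by hot stream: Q = 77.9 × 1.74 × (49.5 − 22.8) = 3619.1 kJ/min
Energy balance on cold side (adiabatic exchanger): Q = ṁ_c·Cp_c·(T_c,out − T_c,in)
T_c,out = 14.2 + 3619.1/(112 × 4.18) = 21.93 °C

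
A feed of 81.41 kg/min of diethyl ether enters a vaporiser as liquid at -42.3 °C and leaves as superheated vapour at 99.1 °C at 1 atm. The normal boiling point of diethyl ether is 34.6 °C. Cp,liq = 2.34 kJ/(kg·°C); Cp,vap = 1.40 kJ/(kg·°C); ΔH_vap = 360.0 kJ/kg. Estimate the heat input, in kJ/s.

Q = 855 kJ/s

liquid -42.3→34.6 °C: 179.95 kJ/kg
vaporisation at 34.6 °C: 360 kJ/kg
vapour 34.6→99.1 °C: 90.3 kJ/kg
Δh = 179.95 + 360 + 90.3 = 630.25 kJ/kg
Q = ṁ·Δh = 81.41 kg/min × 630.25 kJ/kg = 51308 kJ/min
|Q| = 855.14 kW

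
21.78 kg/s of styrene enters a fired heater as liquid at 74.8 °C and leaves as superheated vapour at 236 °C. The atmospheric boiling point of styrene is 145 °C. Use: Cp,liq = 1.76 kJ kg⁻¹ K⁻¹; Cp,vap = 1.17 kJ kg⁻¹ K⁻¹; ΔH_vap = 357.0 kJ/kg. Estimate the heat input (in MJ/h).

Q = 46000 MJ/h

liquid 74.8→145 °C: 123.55 kJ/kg
vaporisation at 145 °C: 357 kJ/kg
vapour 145→236 °C: 106.47 kJ/kg
Δh = 123.55 + 357 + 106.47 = 587.02 kJ/kg
Q = ṁ·Δh = 21.78 kg/s × 587.02 kJ/kg = 12785 kJ/s
|Q| = 12785 kW = 46027 MJ/h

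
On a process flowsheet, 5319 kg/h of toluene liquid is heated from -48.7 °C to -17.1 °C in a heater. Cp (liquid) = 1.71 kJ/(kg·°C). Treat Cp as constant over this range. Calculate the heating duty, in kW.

Q = ṁ·Cp·ΔT = 5319 × 1.71 × (-17.1 − -48.7) = 287420 kJ/h
Converting: 287420 / 3600 s = 79.838 kW

Q = 79.8 kW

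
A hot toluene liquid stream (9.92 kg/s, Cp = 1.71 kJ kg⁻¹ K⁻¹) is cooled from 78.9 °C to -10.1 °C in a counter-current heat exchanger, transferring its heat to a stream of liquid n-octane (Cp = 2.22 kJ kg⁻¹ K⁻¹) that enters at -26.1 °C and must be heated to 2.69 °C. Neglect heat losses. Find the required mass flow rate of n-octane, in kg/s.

ṁ_c = 23.6 kg/s

Heat released by hot stream: Q = 9.92 × 1.71 × (78.9 − -10.1) = 1509.7 kJ/s
Energy balance on cold side (adiabatic exchanger): Q = ṁ_c·Cp_c·(T_c,out − T_c,in)
ṁ_c = 1509.7 / [2.22 × (2.69 − -26.1)] = 23.621 kg/s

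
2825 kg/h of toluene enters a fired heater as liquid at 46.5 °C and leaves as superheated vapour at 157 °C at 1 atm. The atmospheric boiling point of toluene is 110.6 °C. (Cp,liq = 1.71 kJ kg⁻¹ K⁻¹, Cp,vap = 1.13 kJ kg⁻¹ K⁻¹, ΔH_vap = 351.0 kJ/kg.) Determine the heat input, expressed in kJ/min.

liquid 46.5→110.6 °C: 109.61 kJ/kg
vaporisation at 110.6 °C: 351 kJ/kg
vapour 110.6→157 °C: 52.432 kJ/kg
Δh = 109.61 + 351 + 52.432 = 513.04 kJ/kg
Q = ṁ·Δh = 2825 kg/h × 513.04 kJ/kg = 1.4493e+06 kJ/h
|Q| = 402.6 kW = 24156 kJ/min

Q = 24200 kJ/min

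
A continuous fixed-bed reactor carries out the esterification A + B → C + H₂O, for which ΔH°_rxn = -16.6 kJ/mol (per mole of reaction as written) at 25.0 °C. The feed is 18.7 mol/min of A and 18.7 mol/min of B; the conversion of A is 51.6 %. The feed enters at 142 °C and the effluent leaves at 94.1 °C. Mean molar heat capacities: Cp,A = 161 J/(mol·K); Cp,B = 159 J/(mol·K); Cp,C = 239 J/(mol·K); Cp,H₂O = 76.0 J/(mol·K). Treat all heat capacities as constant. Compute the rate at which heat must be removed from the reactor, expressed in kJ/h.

Q_out = 27000 kJ/h

Extent of reaction ξ = 0.516 × 18.7 = 9.6492 mol/min
Reaction term: ξ·ΔH°_rxn = 9.6492 × -16.6 = -160.18 kJ/min
Sensible, feed 142→25 °C: -700.13 kJ/min
Outlet flows (mol/min): A 9.0508, B 9.0508, C 9.6492, H₂O 9.6492
Sensible, products 25→94.1 °C: 410.16 kJ/min
Q = ΔH = -450.14 kJ/min = -7.5024 kW
Heat removed = 27009 kJ/h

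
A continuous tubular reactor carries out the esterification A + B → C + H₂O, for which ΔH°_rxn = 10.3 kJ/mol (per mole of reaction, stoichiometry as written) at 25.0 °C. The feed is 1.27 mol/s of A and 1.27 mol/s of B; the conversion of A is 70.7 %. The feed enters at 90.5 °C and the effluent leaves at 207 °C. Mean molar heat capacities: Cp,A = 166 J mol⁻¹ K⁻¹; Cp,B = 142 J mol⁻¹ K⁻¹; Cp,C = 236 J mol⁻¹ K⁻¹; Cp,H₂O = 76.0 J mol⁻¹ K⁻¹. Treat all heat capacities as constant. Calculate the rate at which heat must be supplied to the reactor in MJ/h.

Extent of reaction ξ = 0.707 × 1.27 = 0.89789 mol/s
Reaction term: ξ·ΔH°_rxn = 0.89789 × 10.3 = 9.2483 kJ/s
Sensible, feed 90.5→25 °C: -25.621 kJ/s
Outlet flows (mol/s): A 0.37211, B 0.37211, C 0.89789, H₂O 0.89789
Sensible, products 25→207 °C: 71.845 kJ/s
Q = ΔH = 55.472 kJ/s = 55.472 kW
Heat supplied = 199.7 MJ/h

Q_in = 200 MJ/h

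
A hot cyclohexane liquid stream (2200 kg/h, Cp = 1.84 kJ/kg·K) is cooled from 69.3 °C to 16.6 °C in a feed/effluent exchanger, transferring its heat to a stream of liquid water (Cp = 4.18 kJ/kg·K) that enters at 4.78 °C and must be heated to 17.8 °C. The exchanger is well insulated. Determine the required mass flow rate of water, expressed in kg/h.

Heat released by hot stream: Q = 2200 × 1.84 × (69.3 − 16.6) = 213330 kJ/h
Energy balance on cold side (adiabatic exchanger): Q = ṁ_c·Cp_c·(T_c,out − T_c,in)
ṁ_c = 213330 / [4.18 × (17.8 − 4.78)] = 3919.8 kg/h

ṁ_c = 3920 kg/h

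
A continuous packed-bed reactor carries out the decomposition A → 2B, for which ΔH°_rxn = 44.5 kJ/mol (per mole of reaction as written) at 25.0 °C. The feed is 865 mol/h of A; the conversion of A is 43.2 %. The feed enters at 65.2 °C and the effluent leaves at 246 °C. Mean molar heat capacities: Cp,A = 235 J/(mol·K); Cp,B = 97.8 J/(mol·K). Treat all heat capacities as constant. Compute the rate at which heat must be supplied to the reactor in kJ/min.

Q_in = 835 kJ/min

Extent of reaction ξ = 0.432 × 865 = 373.68 mol/h
Reaction term: ξ·ΔH°_rxn = 373.68 × 44.5 = 16629 kJ/h
Sensible, feed 65.2→25 °C: -8171.7 kJ/h
Outlet flows (mol/h): A 491.32, B 747.36
Sensible, products 25→246 °C: 41670 kJ/h
Q = ΔH = 50127 kJ/h = 13.924 kW
Heat supplied = 835.45 kJ/min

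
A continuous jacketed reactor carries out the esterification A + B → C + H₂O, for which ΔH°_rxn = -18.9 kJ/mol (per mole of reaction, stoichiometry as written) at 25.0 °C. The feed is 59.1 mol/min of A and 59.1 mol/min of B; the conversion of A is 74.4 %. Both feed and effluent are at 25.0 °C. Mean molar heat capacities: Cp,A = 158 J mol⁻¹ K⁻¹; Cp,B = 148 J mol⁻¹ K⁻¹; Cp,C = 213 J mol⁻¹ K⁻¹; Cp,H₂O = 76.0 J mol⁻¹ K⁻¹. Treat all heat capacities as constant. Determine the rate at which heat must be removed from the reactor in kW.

Q_out = 13.9 kW

Extent of reaction ξ = 0.744 × 59.1 = 43.97 mol/min
Reaction term: ξ·ΔH°_rxn = 43.97 × -18.9 = -831.04 kJ/min
Q = ΔH = -831.04 kJ/min = -13.851 kW
Heat removed = 13.851 kW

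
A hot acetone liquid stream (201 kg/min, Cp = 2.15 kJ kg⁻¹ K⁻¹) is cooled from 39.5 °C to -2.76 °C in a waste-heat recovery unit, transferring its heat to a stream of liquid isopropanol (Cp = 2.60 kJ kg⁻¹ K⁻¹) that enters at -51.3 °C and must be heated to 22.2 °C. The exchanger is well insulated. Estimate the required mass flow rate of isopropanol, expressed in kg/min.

Heat released by hot stream: Q = 201 × 2.15 × (39.5 − -2.76) = 18263 kJ/min
Energy balance on cold side (adiabatic exchanger): Q = ṁ_c·Cp_c·(T_c,out − T_c,in)
ṁ_c = 18263 / [2.60 × (22.2 − -51.3)] = 95.566 kg/min

ṁ_c = 95.6 kg/min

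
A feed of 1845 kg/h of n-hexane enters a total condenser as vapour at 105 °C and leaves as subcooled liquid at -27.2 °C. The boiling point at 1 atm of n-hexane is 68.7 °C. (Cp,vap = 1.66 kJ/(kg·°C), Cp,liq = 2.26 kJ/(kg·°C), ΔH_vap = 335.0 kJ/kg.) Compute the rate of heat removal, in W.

vapour 105→68.7 °C: -60.258 kJ/kg
condensation at 68.7 °C: -335 kJ/kg
liquid 68.7→-27.2 °C: -216.73 kJ/kg
Δh = -60.258 + -335 + -216.73 = -611.99 kJ/kg
Q = ṁ·Δh = 1845 kg/h × -611.99 kJ/kg = -1.1291e+06 kJ/h
|Q| = 313.65 kW = 313650 W

Q_c = 314000 W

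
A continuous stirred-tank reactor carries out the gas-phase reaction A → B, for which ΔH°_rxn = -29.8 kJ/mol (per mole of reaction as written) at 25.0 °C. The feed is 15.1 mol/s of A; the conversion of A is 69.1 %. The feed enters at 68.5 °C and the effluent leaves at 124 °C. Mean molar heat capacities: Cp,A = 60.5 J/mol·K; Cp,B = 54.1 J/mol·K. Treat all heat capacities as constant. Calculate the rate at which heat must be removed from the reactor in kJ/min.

Q_out = 16000 kJ/min

Extent of reaction ξ = 0.691 × 15.1 = 10.434 mol/s
Reaction term: ξ·ΔH°_rxn = 10.434 × -29.8 = -310.94 kJ/s
Sensible, feed 68.5→25 °C: -39.739 kJ/s
Outlet flows (mol/s): A 4.6659, B 10.434
Sensible, products 25→124 °C: 83.83 kJ/s
Q = ΔH = -266.85 kJ/s = -266.85 kW
Heat removed = 16011 kJ/min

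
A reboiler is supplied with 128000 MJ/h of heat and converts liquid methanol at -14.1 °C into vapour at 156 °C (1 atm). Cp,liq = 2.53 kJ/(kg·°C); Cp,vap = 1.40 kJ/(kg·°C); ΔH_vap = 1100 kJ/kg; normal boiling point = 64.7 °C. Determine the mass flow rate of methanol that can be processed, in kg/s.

Δh = 2.53×(64.7−-14.1) + 1100 + 1.40×(156−64.7) = 1427.2 kJ/kg
Q = 128000 MJ/h = 35556 kJ/s = 35556 kJ/s
ṁ = Q/Δh = 35556 / 1427.2 = 24.913 kg/s

ṁ = 24.9 kg/s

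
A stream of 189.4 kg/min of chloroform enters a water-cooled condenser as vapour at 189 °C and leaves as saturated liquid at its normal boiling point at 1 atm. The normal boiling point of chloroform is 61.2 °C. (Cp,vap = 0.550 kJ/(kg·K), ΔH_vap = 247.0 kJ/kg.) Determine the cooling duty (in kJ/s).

vapour 189→61.2 °C: -70.29 kJ/kg
condensation at 61.2 °C: -247 kJ/kg
Δh = -70.29 + -247 = -317.29 kJ/kg
Q = ṁ·Δh = 189.4 kg/min × -317.29 kJ/kg = -60095 kJ/min
|Q| = 1001.6 kW

Q_c = 1000 kJ/s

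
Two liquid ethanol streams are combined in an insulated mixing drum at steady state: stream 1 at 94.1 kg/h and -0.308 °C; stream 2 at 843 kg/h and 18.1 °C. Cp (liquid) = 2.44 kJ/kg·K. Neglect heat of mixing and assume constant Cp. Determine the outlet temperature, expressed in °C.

T_out = 16.3 °C

No heat crosses the boundary, so H_out = H_in.
Σ ṁᵢCp,ᵢTᵢ = 94.1×2.44×-0.308 + 843×2.44×18.1 = 37160
Σ ṁᵢCp,ᵢ = 94.1×2.44 + 843×2.44 = 2286.5
T_out = 37160 / 2286.5 = 16.252 °C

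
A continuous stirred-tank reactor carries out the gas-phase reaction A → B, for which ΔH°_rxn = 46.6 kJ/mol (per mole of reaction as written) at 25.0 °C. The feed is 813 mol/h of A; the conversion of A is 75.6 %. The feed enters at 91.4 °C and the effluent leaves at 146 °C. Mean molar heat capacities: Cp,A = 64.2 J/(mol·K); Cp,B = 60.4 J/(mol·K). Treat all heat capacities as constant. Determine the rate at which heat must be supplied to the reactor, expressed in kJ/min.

Q_in = 520 kJ/min

Extent of reaction ξ = 0.756 × 813 = 614.63 mol/h
Reaction term: ξ·ΔH°_rxn = 614.63 × 46.6 = 28642 kJ/h
Sensible, feed 91.4→25 °C: -3465.7 kJ/h
Outlet flows (mol/h): A 198.37, B 614.63
Sensible, products 25→146 °C: 6032.9 kJ/h
Q = ΔH = 31209 kJ/h = 8.6691 kW
Heat supplied = 520.15 kJ/min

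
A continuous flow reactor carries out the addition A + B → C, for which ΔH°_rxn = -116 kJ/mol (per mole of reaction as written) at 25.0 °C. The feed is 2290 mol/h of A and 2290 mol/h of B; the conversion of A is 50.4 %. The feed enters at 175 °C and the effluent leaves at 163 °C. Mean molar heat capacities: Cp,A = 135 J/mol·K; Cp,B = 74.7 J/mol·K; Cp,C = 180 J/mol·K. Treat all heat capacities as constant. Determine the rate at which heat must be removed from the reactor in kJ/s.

Extent of reaction ξ = 0.504 × 2290 = 1154.2 mol/h
Reaction term: ξ·ΔH°_rxn = 1154.2 × -116 = -133880 kJ/h
Sensible, feed 175→25 °C: -72032 kJ/h
Outlet flows (mol/h): A 1135.8, B 1135.8, C 1154.2
Sensible, products 25→163 °C: 61539 kJ/h
Q = ΔH = -144380 kJ/h = -40.104 kW
Heat removed = 40.104 kJ/s

Q_out = 40.1 kJ/s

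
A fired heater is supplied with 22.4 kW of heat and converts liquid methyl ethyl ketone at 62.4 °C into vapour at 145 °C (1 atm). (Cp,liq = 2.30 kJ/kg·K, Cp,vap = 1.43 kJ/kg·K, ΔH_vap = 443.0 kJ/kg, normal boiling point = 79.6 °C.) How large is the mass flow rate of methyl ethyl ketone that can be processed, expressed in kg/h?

ṁ = 140 kg/h

Δh = 2.30×(79.6−62.4) + 443.0 + 1.43×(145−79.6) = 576.08 kJ/kg
Q = 22.4 kW = 22.4 kJ/s = 80640 kJ/h
ṁ = Q/Δh = 80640 / 576.08 = 139.98 kg/h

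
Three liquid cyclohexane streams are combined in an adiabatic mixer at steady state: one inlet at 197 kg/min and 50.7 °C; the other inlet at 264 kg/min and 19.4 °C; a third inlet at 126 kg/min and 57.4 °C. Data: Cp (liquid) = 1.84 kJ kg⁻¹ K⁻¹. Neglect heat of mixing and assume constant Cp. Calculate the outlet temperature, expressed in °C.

T_out = 38.1 °C

Energy balance with Q = 0: Σ ṁᵢCp,ᵢ(T_out − Tᵢ) = 0
Σ ṁᵢCp,ᵢTᵢ = 197×1.84×50.7 + 264×1.84×19.4 + 126×1.84×57.4 = 41109
Σ ṁᵢCp,ᵢ = 197×1.84 + 264×1.84 + 126×1.84 = 1080.1
T_out = 41109 / 1080.1 = 38.061 °C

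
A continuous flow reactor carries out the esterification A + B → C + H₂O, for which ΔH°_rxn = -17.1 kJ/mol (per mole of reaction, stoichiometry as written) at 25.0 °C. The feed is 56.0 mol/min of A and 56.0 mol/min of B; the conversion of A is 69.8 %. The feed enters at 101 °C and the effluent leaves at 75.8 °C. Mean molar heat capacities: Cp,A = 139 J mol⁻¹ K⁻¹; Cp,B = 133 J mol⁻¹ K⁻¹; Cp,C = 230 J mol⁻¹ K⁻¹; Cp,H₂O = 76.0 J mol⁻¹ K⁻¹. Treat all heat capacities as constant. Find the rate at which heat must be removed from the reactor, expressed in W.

Extent of reaction ξ = 0.698 × 56.0 = 39.088 mol/min
Reaction term: ξ·ΔH°_rxn = 39.088 × -17.1 = -668.4 kJ/min
Sensible, feed 101→25 °C: -1157.6 kJ/min
Outlet flows (mol/min): A 16.912, B 16.912, C 39.088, H₂O 39.088
Sensible, products 25→75.8 °C: 841.3 kJ/min
Q = ΔH = -984.74 kJ/min = -16.412 kW
Heat removed = 16412 W

Q_out = 16400 W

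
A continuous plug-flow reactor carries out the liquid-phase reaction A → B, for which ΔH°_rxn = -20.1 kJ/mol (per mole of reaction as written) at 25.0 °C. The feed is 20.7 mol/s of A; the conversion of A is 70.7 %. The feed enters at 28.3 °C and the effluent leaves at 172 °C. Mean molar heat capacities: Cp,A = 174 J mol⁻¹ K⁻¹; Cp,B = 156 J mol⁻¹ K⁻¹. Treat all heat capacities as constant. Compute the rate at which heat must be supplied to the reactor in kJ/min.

Q_in = 11100 kJ/min

Extent of reaction ξ = 0.707 × 20.7 = 14.635 mol/s
Reaction term: ξ·ΔH°_rxn = 14.635 × -20.1 = -294.16 kJ/s
Sensible, feed 28.3→25 °C: -11.886 kJ/s
Outlet flows (mol/s): A 6.0651, B 14.635
Sensible, products 25→172 °C: 490.74 kJ/s
Q = ΔH = 184.69 kJ/s = 184.69 kW
Heat supplied = 11082 kJ/min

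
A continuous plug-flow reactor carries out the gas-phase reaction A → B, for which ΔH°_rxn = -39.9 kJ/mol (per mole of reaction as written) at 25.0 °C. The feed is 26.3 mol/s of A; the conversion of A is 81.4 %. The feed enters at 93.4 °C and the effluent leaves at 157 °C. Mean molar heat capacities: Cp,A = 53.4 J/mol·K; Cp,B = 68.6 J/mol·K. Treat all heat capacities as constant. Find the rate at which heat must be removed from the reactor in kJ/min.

Extent of reaction ξ = 0.814 × 26.3 = 21.408 mol/s
Reaction term: ξ·ΔH°_rxn = 21.408 × -39.9 = -854.19 kJ/s
Sensible, feed 93.4→25 °C: -96.062 kJ/s
Outlet flows (mol/s): A 4.8918, B 21.408
Sensible, products 25→157 °C: 228.34 kJ/s
Q = ΔH = -721.91 kJ/s = -721.91 kW
Heat removed = 43315 kJ/min

Q_out = 43300 kJ/min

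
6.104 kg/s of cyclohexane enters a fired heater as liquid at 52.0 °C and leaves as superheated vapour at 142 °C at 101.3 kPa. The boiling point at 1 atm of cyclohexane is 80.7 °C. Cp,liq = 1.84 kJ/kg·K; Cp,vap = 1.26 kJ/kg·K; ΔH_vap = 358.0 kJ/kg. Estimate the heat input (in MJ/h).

liquid 52.0→80.7 °C: 52.808 kJ/kg
vaporisation at 80.7 °C: 358 kJ/kg
vapour 80.7→142 °C: 77.238 kJ/kg
Δh = 52.808 + 358 + 77.238 = 488.05 kJ/kg
Q = ṁ·Δh = 6.104 kg/s × 488.05 kJ/kg = 2979 kJ/s
|Q| = 2979 kW = 10725 MJ/h

Q = 10700 MJ/h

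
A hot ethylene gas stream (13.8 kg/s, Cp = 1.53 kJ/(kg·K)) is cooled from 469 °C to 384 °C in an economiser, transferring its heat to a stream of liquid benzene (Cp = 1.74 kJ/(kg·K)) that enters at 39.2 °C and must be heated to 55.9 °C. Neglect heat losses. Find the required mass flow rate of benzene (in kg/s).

Heat released by hot stream: Q = 13.8 × 1.53 × (469 − 384) = 1794.7 kJ/s
Energy balance on cold side (adiabatic exchanger): Q = ṁ_c·Cp_c·(T_c,out − T_c,in)
ṁ_c = 1794.7 / [1.74 × (55.9 − 39.2)] = 61.762 kg/s

ṁ_c = 61.8 kg/s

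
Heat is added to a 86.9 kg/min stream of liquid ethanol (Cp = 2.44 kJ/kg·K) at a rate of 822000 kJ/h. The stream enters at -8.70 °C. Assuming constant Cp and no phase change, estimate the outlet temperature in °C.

Q = 822000 kJ/h = 13700 kJ/min
ΔT = Q/(ṁ·Cp) = 13700/(86.9×2.44) = 64.612 K
T_out = -8.70 + 64.612 = 55.912 °C

T_out = 55.9 °C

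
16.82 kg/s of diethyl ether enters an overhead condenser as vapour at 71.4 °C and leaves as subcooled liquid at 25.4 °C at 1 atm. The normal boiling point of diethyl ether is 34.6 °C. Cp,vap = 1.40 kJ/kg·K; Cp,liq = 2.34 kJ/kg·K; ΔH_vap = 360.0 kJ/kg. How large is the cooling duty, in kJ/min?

vapour 71.4→34.6 °C: -51.52 kJ/kg
condensation at 34.6 °C: -360 kJ/kg
liquid 34.6→25.4 °C: -21.528 kJ/kg
Δh = -51.52 + -360 + -21.528 = -433.05 kJ/kg
Q = ṁ·Δh = 16.82 kg/s × -433.05 kJ/kg = -7283.9 kJ/s
|Q| = 7283.9 kW = 437030 kJ/min

Q_c = 437000 kJ/min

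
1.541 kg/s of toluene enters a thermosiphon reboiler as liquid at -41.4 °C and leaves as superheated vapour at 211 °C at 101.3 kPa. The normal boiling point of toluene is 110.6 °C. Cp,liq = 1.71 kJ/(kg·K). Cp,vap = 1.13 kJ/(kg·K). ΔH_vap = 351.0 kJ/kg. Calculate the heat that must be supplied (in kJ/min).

liquid -41.4→110.6 °C: 259.92 kJ/kg
vaporisation at 110.6 °C: 351 kJ/kg
vapour 110.6→211 °C: 113.45 kJ/kg
Δh = 259.92 + 351 + 113.45 = 724.37 kJ/kg
Q = ṁ·Δh = 1.541 kg/s × 724.37 kJ/kg = 1116.3 kJ/s
|Q| = 1116.3 kW = 66975 kJ/min

Q = 67000 kJ/min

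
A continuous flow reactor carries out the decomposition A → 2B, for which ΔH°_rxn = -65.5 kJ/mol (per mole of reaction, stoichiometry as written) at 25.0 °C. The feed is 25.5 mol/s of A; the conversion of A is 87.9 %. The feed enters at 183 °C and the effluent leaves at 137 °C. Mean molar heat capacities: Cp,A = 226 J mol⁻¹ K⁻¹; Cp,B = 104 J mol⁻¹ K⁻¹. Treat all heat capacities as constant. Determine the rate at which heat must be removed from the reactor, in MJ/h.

Extent of reaction ξ = 0.879 × 25.5 = 22.415 mol/s
Reaction term: ξ·ΔH°_rxn = 22.415 × -65.5 = -1468.1 kJ/s
Sensible, feed 183→25 °C: -910.55 kJ/s
Outlet flows (mol/s): A 3.0855, B 44.829
Sensible, products 25→137 °C: 600.27 kJ/s
Q = ΔH = -1778.4 kJ/s = -1778.4 kW
Heat removed = 6402.4 MJ/h

Q_out = 6400 MJ/h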